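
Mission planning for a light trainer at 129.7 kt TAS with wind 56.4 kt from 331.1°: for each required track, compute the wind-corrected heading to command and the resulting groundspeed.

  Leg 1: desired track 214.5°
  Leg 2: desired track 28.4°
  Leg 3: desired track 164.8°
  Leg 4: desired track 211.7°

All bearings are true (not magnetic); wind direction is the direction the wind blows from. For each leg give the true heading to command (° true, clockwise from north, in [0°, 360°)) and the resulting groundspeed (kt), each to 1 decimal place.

Leg 1: heading=237.4°, groundspeed=144.7 kt
Leg 2: heading=6.9°, groundspeed=90.2 kt
Leg 3: heading=170.7°, groundspeed=183.8 kt
Leg 4: heading=234.0°, groundspeed=147.7 kt

Leg 1: desired track 214.5°; wind correction +22.9° → command heading 237.4°, groundspeed 144.7 kt
Leg 2: desired track 28.4°; wind correction -21.5° → command heading 6.9°, groundspeed 90.2 kt
Leg 3: desired track 164.8°; wind correction +5.9° → command heading 170.7°, groundspeed 183.8 kt
Leg 4: desired track 211.7°; wind correction +22.3° → command heading 234.0°, groundspeed 147.7 kt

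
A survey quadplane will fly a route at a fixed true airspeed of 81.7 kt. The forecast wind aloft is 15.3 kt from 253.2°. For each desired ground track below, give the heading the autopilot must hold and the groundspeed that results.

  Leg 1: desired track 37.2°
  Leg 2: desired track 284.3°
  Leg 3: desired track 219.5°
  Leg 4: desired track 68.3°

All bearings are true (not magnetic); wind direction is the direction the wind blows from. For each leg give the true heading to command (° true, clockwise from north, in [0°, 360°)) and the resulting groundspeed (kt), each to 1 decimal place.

Leg 1: desired track 37.2°; wind correction -6.3° → command heading 30.9°, groundspeed 93.6 kt
Leg 2: desired track 284.3°; wind correction -5.6° → command heading 278.7°, groundspeed 68.2 kt
Leg 3: desired track 219.5°; wind correction +6.0° → command heading 225.5°, groundspeed 68.5 kt
Leg 4: desired track 68.3°; wind correction -0.9° → command heading 67.4°, groundspeed 96.9 kt

Leg 1: heading=30.9°, groundspeed=93.6 kt
Leg 2: heading=278.7°, groundspeed=68.2 kt
Leg 3: heading=225.5°, groundspeed=68.5 kt
Leg 4: heading=67.4°, groundspeed=96.9 kt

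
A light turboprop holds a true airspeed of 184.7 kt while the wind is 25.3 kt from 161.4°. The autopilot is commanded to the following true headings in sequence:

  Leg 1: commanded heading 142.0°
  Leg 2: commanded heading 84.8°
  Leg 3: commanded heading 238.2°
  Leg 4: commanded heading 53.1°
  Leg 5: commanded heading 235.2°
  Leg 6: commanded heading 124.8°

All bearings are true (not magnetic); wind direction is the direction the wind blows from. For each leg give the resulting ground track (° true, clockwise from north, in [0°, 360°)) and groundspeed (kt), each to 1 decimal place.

Leg 1: track=139.0°, groundspeed=161.1 kt
Leg 2: track=77.0°, groundspeed=180.5 kt
Leg 3: track=246.0°, groundspeed=180.6 kt
Leg 4: track=46.0°, groundspeed=194.1 kt
Leg 5: track=243.0°, groundspeed=179.3 kt
Leg 6: track=119.6°, groundspeed=165.1 kt

Leg 1: heading 142.0°; drift -3.0° → track 139.0°, groundspeed 161.1 kt
Leg 2: heading 84.8°; drift -7.8° → track 77.0°, groundspeed 180.5 kt
Leg 3: heading 238.2°; drift +7.8° → track 246.0°, groundspeed 180.6 kt
Leg 4: heading 53.1°; drift -7.1° → track 46.0°, groundspeed 194.1 kt
Leg 5: heading 235.2°; drift +7.8° → track 243.0°, groundspeed 179.3 kt
Leg 6: heading 124.8°; drift -5.2° → track 119.6°, groundspeed 165.1 kt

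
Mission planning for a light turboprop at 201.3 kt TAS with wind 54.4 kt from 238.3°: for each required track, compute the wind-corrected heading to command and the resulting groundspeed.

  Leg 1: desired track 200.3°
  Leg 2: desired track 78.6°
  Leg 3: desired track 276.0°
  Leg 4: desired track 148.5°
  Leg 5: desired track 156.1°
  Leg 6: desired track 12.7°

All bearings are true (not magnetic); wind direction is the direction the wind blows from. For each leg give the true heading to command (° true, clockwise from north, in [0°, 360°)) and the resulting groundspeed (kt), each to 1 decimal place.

Leg 1: heading=209.9°, groundspeed=155.6 kt
Leg 2: heading=84.0°, groundspeed=251.4 kt
Leg 3: heading=266.5°, groundspeed=155.5 kt
Leg 4: heading=164.2°, groundspeed=193.6 kt
Leg 5: heading=171.6°, groundspeed=186.6 kt
Leg 6: heading=1.6°, groundspeed=235.6 kt

Leg 1: desired track 200.3°; wind correction +9.6° → command heading 209.9°, groundspeed 155.6 kt
Leg 2: desired track 78.6°; wind correction +5.4° → command heading 84.0°, groundspeed 251.4 kt
Leg 3: desired track 276.0°; wind correction -9.5° → command heading 266.5°, groundspeed 155.5 kt
Leg 4: desired track 148.5°; wind correction +15.7° → command heading 164.2°, groundspeed 193.6 kt
Leg 5: desired track 156.1°; wind correction +15.5° → command heading 171.6°, groundspeed 186.6 kt
Leg 6: desired track 12.7°; wind correction -11.1° → command heading 1.6°, groundspeed 235.6 kt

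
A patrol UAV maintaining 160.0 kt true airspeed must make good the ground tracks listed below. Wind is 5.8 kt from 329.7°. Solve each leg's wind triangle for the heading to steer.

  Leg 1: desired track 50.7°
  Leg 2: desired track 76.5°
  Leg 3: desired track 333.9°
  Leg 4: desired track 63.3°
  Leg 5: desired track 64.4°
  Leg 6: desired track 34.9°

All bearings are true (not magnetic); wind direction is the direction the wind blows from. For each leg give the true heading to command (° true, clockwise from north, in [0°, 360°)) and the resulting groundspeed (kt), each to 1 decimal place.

Leg 1: heading=48.6°, groundspeed=159.0 kt
Leg 2: heading=74.5°, groundspeed=161.6 kt
Leg 3: heading=333.7°, groundspeed=154.2 kt
Leg 4: heading=61.2°, groundspeed=160.3 kt
Leg 5: heading=62.3°, groundspeed=160.4 kt
Leg 6: heading=33.0°, groundspeed=157.5 kt

Leg 1: desired track 50.7°; wind correction -2.1° → command heading 48.6°, groundspeed 159.0 kt
Leg 2: desired track 76.5°; wind correction -2.0° → command heading 74.5°, groundspeed 161.6 kt
Leg 3: desired track 333.9°; wind correction -0.2° → command heading 333.7°, groundspeed 154.2 kt
Leg 4: desired track 63.3°; wind correction -2.1° → command heading 61.2°, groundspeed 160.3 kt
Leg 5: desired track 64.4°; wind correction -2.1° → command heading 62.3°, groundspeed 160.4 kt
Leg 6: desired track 34.9°; wind correction -1.9° → command heading 33.0°, groundspeed 157.5 kt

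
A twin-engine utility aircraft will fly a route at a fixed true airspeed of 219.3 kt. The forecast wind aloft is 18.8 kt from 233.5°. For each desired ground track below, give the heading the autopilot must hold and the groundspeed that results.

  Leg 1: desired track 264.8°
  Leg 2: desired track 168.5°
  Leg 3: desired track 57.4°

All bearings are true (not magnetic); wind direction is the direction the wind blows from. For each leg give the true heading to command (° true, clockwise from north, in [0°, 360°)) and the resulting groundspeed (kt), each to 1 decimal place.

Leg 1: desired track 264.8°; wind correction -2.6° → command heading 262.2°, groundspeed 203.0 kt
Leg 2: desired track 168.5°; wind correction +4.5° → command heading 173.0°, groundspeed 210.7 kt
Leg 3: desired track 57.4°; wind correction +0.3° → command heading 57.7°, groundspeed 238.1 kt

Leg 1: heading=262.2°, groundspeed=203.0 kt
Leg 2: heading=173.0°, groundspeed=210.7 kt
Leg 3: heading=57.7°, groundspeed=238.1 kt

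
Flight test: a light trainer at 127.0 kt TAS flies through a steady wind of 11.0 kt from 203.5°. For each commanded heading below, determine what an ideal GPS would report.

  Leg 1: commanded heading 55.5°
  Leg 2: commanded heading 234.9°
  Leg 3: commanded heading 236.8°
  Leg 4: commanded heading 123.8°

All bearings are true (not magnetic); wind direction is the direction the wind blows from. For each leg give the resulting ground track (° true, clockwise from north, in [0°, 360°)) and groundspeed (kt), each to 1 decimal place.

Leg 1: heading 55.5°; drift -2.4° → track 53.1°, groundspeed 136.5 kt
Leg 2: heading 234.9°; drift +2.8° → track 237.7°, groundspeed 117.8 kt
Leg 3: heading 236.8°; drift +2.9° → track 239.7°, groundspeed 118.0 kt
Leg 4: heading 123.8°; drift -4.9° → track 118.9°, groundspeed 125.5 kt

Leg 1: track=53.1°, groundspeed=136.5 kt
Leg 2: track=237.7°, groundspeed=117.8 kt
Leg 3: track=239.7°, groundspeed=118.0 kt
Leg 4: track=118.9°, groundspeed=125.5 kt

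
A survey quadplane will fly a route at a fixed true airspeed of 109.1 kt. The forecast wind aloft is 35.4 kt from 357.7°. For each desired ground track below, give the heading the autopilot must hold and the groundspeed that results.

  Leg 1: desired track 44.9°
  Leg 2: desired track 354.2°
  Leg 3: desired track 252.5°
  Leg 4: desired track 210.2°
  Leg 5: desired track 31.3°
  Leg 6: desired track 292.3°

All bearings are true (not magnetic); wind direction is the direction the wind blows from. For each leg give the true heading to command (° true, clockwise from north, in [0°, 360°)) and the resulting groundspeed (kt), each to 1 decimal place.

Leg 1: heading=31.1°, groundspeed=81.9 kt
Leg 2: heading=355.3°, groundspeed=73.7 kt
Leg 3: heading=270.7°, groundspeed=112.9 kt
Leg 4: heading=220.2°, groundspeed=137.3 kt
Leg 5: heading=21.0°, groundspeed=77.8 kt
Leg 6: heading=309.5°, groundspeed=89.5 kt

Leg 1: desired track 44.9°; wind correction -13.8° → command heading 31.1°, groundspeed 81.9 kt
Leg 2: desired track 354.2°; wind correction +1.1° → command heading 355.3°, groundspeed 73.7 kt
Leg 3: desired track 252.5°; wind correction +18.2° → command heading 270.7°, groundspeed 112.9 kt
Leg 4: desired track 210.2°; wind correction +10.0° → command heading 220.2°, groundspeed 137.3 kt
Leg 5: desired track 31.3°; wind correction -10.3° → command heading 21.0°, groundspeed 77.8 kt
Leg 6: desired track 292.3°; wind correction +17.2° → command heading 309.5°, groundspeed 89.5 kt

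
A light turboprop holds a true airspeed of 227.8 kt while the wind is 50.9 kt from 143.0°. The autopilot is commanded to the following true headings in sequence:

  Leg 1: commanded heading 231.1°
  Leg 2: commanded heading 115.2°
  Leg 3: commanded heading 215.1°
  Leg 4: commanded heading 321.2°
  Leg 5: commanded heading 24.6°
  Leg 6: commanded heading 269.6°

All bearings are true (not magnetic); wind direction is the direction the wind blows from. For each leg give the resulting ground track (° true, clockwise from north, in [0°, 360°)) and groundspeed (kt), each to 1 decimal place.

Leg 1: heading 231.1°; drift +12.7° → track 243.8°, groundspeed 231.8 kt
Leg 2: heading 115.2°; drift -7.4° → track 107.8°, groundspeed 184.3 kt
Leg 3: heading 215.1°; drift +12.9° → track 228.0°, groundspeed 217.6 kt
Leg 4: heading 321.2°; drift +0.3° → track 321.5°, groundspeed 278.7 kt
Leg 5: heading 24.6°; drift -10.1° → track 14.5°, groundspeed 256.0 kt
Leg 6: heading 269.6°; drift +9.0° → track 278.6°, groundspeed 261.4 kt

Leg 1: track=243.8°, groundspeed=231.8 kt
Leg 2: track=107.8°, groundspeed=184.3 kt
Leg 3: track=228.0°, groundspeed=217.6 kt
Leg 4: track=321.5°, groundspeed=278.7 kt
Leg 5: track=14.5°, groundspeed=256.0 kt
Leg 6: track=278.6°, groundspeed=261.4 kt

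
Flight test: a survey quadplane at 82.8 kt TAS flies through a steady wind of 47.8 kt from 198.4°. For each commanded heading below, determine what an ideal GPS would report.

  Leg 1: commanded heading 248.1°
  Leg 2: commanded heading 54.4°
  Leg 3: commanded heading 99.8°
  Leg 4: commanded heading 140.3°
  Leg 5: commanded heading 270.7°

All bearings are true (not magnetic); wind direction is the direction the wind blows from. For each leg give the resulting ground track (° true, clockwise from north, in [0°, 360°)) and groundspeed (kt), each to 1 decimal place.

Leg 1: track=283.2°, groundspeed=63.4 kt
Leg 2: track=41.4°, groundspeed=124.7 kt
Leg 3: track=72.1°, groundspeed=101.6 kt
Leg 4: track=105.1°, groundspeed=70.4 kt
Leg 5: track=304.4°, groundspeed=82.1 kt

Leg 1: heading 248.1°; drift +35.1° → track 283.2°, groundspeed 63.4 kt
Leg 2: heading 54.4°; drift -13.0° → track 41.4°, groundspeed 124.7 kt
Leg 3: heading 99.8°; drift -27.7° → track 72.1°, groundspeed 101.6 kt
Leg 4: heading 140.3°; drift -35.2° → track 105.1°, groundspeed 70.4 kt
Leg 5: heading 270.7°; drift +33.7° → track 304.4°, groundspeed 82.1 kt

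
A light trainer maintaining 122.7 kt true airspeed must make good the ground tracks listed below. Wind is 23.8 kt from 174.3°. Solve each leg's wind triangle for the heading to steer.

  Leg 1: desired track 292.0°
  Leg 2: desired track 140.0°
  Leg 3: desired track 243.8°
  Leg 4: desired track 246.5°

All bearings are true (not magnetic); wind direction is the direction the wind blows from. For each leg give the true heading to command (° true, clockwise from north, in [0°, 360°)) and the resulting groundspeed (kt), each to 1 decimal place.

Leg 1: heading=282.1°, groundspeed=131.9 kt
Leg 2: heading=146.3°, groundspeed=102.3 kt
Leg 3: heading=233.3°, groundspeed=112.3 kt
Leg 4: heading=235.9°, groundspeed=113.3 kt

Leg 1: desired track 292.0°; wind correction -9.9° → command heading 282.1°, groundspeed 131.9 kt
Leg 2: desired track 140.0°; wind correction +6.3° → command heading 146.3°, groundspeed 102.3 kt
Leg 3: desired track 243.8°; wind correction -10.5° → command heading 233.3°, groundspeed 112.3 kt
Leg 4: desired track 246.5°; wind correction -10.6° → command heading 235.9°, groundspeed 113.3 kt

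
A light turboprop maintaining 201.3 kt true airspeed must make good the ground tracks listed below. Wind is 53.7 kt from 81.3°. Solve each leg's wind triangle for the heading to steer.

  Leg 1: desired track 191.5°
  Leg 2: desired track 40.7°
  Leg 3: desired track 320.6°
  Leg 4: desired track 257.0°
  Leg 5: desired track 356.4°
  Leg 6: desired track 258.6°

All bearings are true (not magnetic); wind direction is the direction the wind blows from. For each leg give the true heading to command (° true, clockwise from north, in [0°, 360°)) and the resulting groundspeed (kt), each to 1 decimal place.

Leg 1: heading=177.0°, groundspeed=213.4 kt
Leg 2: heading=50.7°, groundspeed=157.5 kt
Leg 3: heading=333.9°, groundspeed=223.3 kt
Leg 4: heading=255.9°, groundspeed=254.8 kt
Leg 5: heading=11.8°, groundspeed=189.3 kt
Leg 6: heading=257.9°, groundspeed=254.9 kt

Leg 1: desired track 191.5°; wind correction -14.5° → command heading 177.0°, groundspeed 213.4 kt
Leg 2: desired track 40.7°; wind correction +10.0° → command heading 50.7°, groundspeed 157.5 kt
Leg 3: desired track 320.6°; wind correction +13.3° → command heading 333.9°, groundspeed 223.3 kt
Leg 4: desired track 257.0°; wind correction -1.1° → command heading 255.9°, groundspeed 254.8 kt
Leg 5: desired track 356.4°; wind correction +15.4° → command heading 11.8°, groundspeed 189.3 kt
Leg 6: desired track 258.6°; wind correction -0.7° → command heading 257.9°, groundspeed 254.9 kt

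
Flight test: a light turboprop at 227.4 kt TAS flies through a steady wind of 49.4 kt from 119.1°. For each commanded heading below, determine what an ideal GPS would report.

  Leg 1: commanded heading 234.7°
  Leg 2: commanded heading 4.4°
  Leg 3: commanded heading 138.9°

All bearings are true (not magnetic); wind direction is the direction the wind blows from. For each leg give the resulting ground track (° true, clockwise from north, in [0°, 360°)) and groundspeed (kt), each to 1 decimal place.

Leg 1: heading 234.7°; drift +10.2° → track 244.9°, groundspeed 252.7 kt
Leg 2: heading 4.4°; drift -10.3° → track 354.1°, groundspeed 252.1 kt
Leg 3: heading 138.9°; drift +5.3° → track 144.2°, groundspeed 181.7 kt

Leg 1: track=244.9°, groundspeed=252.7 kt
Leg 2: track=354.1°, groundspeed=252.1 kt
Leg 3: track=144.2°, groundspeed=181.7 kt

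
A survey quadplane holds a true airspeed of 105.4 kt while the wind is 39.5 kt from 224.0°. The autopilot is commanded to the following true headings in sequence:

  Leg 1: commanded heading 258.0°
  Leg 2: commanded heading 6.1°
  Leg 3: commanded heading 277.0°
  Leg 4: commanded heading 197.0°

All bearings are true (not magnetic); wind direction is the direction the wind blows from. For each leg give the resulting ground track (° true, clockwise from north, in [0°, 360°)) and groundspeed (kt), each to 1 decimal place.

Leg 1: heading 258.0°; drift +16.9° → track 274.9°, groundspeed 75.9 kt
Leg 2: heading 6.1°; drift +10.1° → track 16.2°, groundspeed 138.7 kt
Leg 3: heading 277.0°; drift +21.1° → track 298.1°, groundspeed 87.5 kt
Leg 4: heading 197.0°; drift -14.3° → track 182.7°, groundspeed 72.5 kt

Leg 1: track=274.9°, groundspeed=75.9 kt
Leg 2: track=16.2°, groundspeed=138.7 kt
Leg 3: track=298.1°, groundspeed=87.5 kt
Leg 4: track=182.7°, groundspeed=72.5 kt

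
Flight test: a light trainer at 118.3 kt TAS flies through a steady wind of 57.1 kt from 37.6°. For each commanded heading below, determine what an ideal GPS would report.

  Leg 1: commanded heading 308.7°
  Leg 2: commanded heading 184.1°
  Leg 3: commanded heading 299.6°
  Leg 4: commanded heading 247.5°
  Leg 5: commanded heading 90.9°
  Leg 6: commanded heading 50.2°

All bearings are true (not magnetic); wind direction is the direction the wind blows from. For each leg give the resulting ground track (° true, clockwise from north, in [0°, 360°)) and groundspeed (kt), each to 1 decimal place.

Leg 1: track=282.7°, groundspeed=130.4 kt
Leg 2: track=194.9°, groundspeed=168.9 kt
Leg 3: track=275.5°, groundspeed=138.3 kt
Leg 4: track=237.9°, groundspeed=170.2 kt
Leg 5: track=119.4°, groundspeed=95.8 kt
Leg 6: track=61.5°, groundspeed=63.8 kt

Leg 1: heading 308.7°; drift -26.0° → track 282.7°, groundspeed 130.4 kt
Leg 2: heading 184.1°; drift +10.8° → track 194.9°, groundspeed 168.9 kt
Leg 3: heading 299.6°; drift -24.1° → track 275.5°, groundspeed 138.3 kt
Leg 4: heading 247.5°; drift -9.6° → track 237.9°, groundspeed 170.2 kt
Leg 5: heading 90.9°; drift +28.5° → track 119.4°, groundspeed 95.8 kt
Leg 6: heading 50.2°; drift +11.3° → track 61.5°, groundspeed 63.8 kt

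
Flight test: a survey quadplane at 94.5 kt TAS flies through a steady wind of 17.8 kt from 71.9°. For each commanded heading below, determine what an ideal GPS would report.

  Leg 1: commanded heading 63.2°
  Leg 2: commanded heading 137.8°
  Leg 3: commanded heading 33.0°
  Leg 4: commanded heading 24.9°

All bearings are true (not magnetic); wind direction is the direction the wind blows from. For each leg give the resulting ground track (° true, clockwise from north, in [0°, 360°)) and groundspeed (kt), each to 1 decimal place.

Leg 1: heading 63.2°; drift -2.0° → track 61.2°, groundspeed 77.0 kt
Leg 2: heading 137.8°; drift +10.6° → track 148.4°, groundspeed 88.7 kt
Leg 3: heading 33.0°; drift -7.9° → track 25.1°, groundspeed 81.4 kt
Leg 4: heading 24.9°; drift -9.0° → track 15.9°, groundspeed 83.4 kt

Leg 1: track=61.2°, groundspeed=77.0 kt
Leg 2: track=148.4°, groundspeed=88.7 kt
Leg 3: track=25.1°, groundspeed=81.4 kt
Leg 4: track=15.9°, groundspeed=83.4 kt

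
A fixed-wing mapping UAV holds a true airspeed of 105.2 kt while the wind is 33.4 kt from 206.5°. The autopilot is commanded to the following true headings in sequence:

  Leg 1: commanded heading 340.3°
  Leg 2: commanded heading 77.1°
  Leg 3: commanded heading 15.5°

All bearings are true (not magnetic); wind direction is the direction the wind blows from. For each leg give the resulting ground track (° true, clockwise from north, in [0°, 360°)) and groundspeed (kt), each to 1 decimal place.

Leg 1: track=350.9°, groundspeed=130.6 kt
Leg 2: track=65.6°, groundspeed=129.0 kt
Leg 3: track=18.1°, groundspeed=138.1 kt

Leg 1: heading 340.3°; drift +10.6° → track 350.9°, groundspeed 130.6 kt
Leg 2: heading 77.1°; drift -11.5° → track 65.6°, groundspeed 129.0 kt
Leg 3: heading 15.5°; drift +2.6° → track 18.1°, groundspeed 138.1 kt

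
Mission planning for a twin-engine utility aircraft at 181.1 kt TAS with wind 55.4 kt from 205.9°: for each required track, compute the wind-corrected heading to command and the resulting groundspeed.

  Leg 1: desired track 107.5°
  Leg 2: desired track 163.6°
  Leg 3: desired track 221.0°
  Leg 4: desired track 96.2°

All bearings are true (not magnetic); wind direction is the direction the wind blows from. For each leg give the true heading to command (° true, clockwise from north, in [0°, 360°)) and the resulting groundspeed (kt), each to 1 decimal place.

Leg 1: desired track 107.5°; wind correction +17.6° → command heading 125.1°, groundspeed 180.7 kt
Leg 2: desired track 163.6°; wind correction +11.9° → command heading 175.5°, groundspeed 136.2 kt
Leg 3: desired track 221.0°; wind correction -4.6° → command heading 216.4°, groundspeed 127.0 kt
Leg 4: desired track 96.2°; wind correction +16.7° → command heading 112.9°, groundspeed 192.1 kt

Leg 1: heading=125.1°, groundspeed=180.7 kt
Leg 2: heading=175.5°, groundspeed=136.2 kt
Leg 3: heading=216.4°, groundspeed=127.0 kt
Leg 4: heading=112.9°, groundspeed=192.1 kt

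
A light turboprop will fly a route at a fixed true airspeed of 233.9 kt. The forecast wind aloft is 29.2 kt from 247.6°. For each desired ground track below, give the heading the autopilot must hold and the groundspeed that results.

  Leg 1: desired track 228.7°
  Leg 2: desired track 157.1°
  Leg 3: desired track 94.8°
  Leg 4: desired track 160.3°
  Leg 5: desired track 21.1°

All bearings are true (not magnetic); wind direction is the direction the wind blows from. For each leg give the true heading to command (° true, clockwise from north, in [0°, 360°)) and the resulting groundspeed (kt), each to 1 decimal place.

Leg 1: desired track 228.7°; wind correction +2.3° → command heading 231.0°, groundspeed 206.1 kt
Leg 2: desired track 157.1°; wind correction +7.2° → command heading 164.3°, groundspeed 232.3 kt
Leg 3: desired track 94.8°; wind correction +3.3° → command heading 98.1°, groundspeed 259.5 kt
Leg 4: desired track 160.3°; wind correction +7.2° → command heading 167.5°, groundspeed 230.7 kt
Leg 5: desired track 21.1°; wind correction -5.2° → command heading 15.9°, groundspeed 253.0 kt

Leg 1: heading=231.0°, groundspeed=206.1 kt
Leg 2: heading=164.3°, groundspeed=232.3 kt
Leg 3: heading=98.1°, groundspeed=259.5 kt
Leg 4: heading=167.5°, groundspeed=230.7 kt
Leg 5: heading=15.9°, groundspeed=253.0 kt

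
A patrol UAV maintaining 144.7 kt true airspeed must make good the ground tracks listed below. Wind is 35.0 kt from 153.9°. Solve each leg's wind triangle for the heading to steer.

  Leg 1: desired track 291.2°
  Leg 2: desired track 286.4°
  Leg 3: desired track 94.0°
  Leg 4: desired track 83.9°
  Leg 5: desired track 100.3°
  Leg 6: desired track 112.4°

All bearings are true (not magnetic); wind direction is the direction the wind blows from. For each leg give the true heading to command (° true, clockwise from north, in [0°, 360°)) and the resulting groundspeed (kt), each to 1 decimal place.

Leg 1: desired track 291.2°; wind correction -9.4° → command heading 281.8°, groundspeed 168.5 kt
Leg 2: desired track 286.4°; wind correction -10.3° → command heading 276.1°, groundspeed 166.0 kt
Leg 3: desired track 94.0°; wind correction +12.1° → command heading 106.1°, groundspeed 123.9 kt
Leg 4: desired track 83.9°; wind correction +13.1° → command heading 97.0°, groundspeed 128.9 kt
Leg 5: desired track 100.3°; wind correction +11.2° → command heading 111.5°, groundspeed 121.2 kt
Leg 6: desired track 112.4°; wind correction +9.2° → command heading 121.6°, groundspeed 116.6 kt

Leg 1: heading=281.8°, groundspeed=168.5 kt
Leg 2: heading=276.1°, groundspeed=166.0 kt
Leg 3: heading=106.1°, groundspeed=123.9 kt
Leg 4: heading=97.0°, groundspeed=128.9 kt
Leg 5: heading=111.5°, groundspeed=121.2 kt
Leg 6: heading=121.6°, groundspeed=116.6 kt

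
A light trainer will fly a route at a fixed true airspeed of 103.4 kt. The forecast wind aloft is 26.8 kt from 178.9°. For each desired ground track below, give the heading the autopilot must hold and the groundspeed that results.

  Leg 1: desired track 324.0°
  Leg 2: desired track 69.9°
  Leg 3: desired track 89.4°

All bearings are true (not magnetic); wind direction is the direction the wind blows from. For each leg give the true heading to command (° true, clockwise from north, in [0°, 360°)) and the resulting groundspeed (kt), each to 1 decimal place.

Leg 1: desired track 324.0°; wind correction -8.5° → command heading 315.5°, groundspeed 124.2 kt
Leg 2: desired track 69.9°; wind correction +14.2° → command heading 84.1°, groundspeed 109.0 kt
Leg 3: desired track 89.4°; wind correction +15.0° → command heading 104.4°, groundspeed 99.6 kt

Leg 1: heading=315.5°, groundspeed=124.2 kt
Leg 2: heading=84.1°, groundspeed=109.0 kt
Leg 3: heading=104.4°, groundspeed=99.6 kt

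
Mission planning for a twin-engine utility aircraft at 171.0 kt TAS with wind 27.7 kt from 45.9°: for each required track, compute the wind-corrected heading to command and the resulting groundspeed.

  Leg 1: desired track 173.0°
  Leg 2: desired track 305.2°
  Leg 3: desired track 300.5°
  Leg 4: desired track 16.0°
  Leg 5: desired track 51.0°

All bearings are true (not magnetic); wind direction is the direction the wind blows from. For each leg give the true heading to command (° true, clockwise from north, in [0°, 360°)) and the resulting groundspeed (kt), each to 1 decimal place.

Leg 1: desired track 173.0°; wind correction -7.4° → command heading 165.6°, groundspeed 186.3 kt
Leg 2: desired track 305.2°; wind correction +9.2° → command heading 314.4°, groundspeed 174.0 kt
Leg 3: desired track 300.5°; wind correction +9.0° → command heading 309.5°, groundspeed 176.3 kt
Leg 4: desired track 16.0°; wind correction +4.6° → command heading 20.6°, groundspeed 146.4 kt
Leg 5: desired track 51.0°; wind correction -0.8° → command heading 50.2°, groundspeed 143.4 kt

Leg 1: heading=165.6°, groundspeed=186.3 kt
Leg 2: heading=314.4°, groundspeed=174.0 kt
Leg 3: heading=309.5°, groundspeed=176.3 kt
Leg 4: heading=20.6°, groundspeed=146.4 kt
Leg 5: heading=50.2°, groundspeed=143.4 kt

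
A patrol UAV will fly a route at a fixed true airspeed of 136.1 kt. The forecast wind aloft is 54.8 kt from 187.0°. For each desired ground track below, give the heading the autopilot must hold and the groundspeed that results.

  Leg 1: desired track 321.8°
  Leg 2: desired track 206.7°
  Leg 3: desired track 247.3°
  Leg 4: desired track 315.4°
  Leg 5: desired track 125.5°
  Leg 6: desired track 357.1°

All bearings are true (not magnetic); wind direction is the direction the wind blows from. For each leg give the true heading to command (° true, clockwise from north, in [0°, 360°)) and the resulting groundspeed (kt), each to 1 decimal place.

Leg 1: heading=305.2°, groundspeed=169.0 kt
Leg 2: heading=198.9°, groundspeed=83.2 kt
Leg 3: heading=226.8°, groundspeed=100.4 kt
Leg 4: heading=297.0°, groundspeed=163.2 kt
Leg 5: heading=146.2°, groundspeed=101.1 kt
Leg 6: heading=353.1°, groundspeed=189.8 kt

Leg 1: desired track 321.8°; wind correction -16.6° → command heading 305.2°, groundspeed 169.0 kt
Leg 2: desired track 206.7°; wind correction -7.8° → command heading 198.9°, groundspeed 83.2 kt
Leg 3: desired track 247.3°; wind correction -20.5° → command heading 226.8°, groundspeed 100.4 kt
Leg 4: desired track 315.4°; wind correction -18.4° → command heading 297.0°, groundspeed 163.2 kt
Leg 5: desired track 125.5°; wind correction +20.7° → command heading 146.2°, groundspeed 101.1 kt
Leg 6: desired track 357.1°; wind correction -4.0° → command heading 353.1°, groundspeed 189.8 kt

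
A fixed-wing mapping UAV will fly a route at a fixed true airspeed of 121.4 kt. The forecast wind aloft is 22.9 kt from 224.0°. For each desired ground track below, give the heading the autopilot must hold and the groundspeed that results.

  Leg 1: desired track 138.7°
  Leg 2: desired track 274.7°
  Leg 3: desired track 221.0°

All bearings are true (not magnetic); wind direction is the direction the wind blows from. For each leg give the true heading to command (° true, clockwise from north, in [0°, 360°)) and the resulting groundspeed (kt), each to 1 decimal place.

Leg 1: desired track 138.7°; wind correction +10.8° → command heading 149.5°, groundspeed 117.4 kt
Leg 2: desired track 274.7°; wind correction -8.4° → command heading 266.3°, groundspeed 105.6 kt
Leg 3: desired track 221.0°; wind correction +0.6° → command heading 221.6°, groundspeed 98.5 kt

Leg 1: heading=149.5°, groundspeed=117.4 kt
Leg 2: heading=266.3°, groundspeed=105.6 kt
Leg 3: heading=221.6°, groundspeed=98.5 kt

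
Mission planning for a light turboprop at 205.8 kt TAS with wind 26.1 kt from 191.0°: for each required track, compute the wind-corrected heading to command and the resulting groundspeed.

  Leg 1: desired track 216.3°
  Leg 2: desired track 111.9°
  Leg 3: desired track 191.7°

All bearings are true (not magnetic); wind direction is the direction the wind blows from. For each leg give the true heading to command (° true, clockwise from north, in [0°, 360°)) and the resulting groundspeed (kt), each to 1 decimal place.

Leg 1: desired track 216.3°; wind correction -3.1° → command heading 213.2°, groundspeed 181.9 kt
Leg 2: desired track 111.9°; wind correction +7.2° → command heading 119.1°, groundspeed 199.3 kt
Leg 3: desired track 191.7°; wind correction -0.1° → command heading 191.6°, groundspeed 179.7 kt

Leg 1: heading=213.2°, groundspeed=181.9 kt
Leg 2: heading=119.1°, groundspeed=199.3 kt
Leg 3: heading=191.6°, groundspeed=179.7 kt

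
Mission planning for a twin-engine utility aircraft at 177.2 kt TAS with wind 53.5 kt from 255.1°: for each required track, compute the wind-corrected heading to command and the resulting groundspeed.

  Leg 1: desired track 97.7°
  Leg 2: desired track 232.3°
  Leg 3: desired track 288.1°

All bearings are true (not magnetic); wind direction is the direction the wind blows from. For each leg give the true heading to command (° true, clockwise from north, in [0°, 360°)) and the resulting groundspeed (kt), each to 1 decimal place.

Leg 1: desired track 97.7°; wind correction +6.7° → command heading 104.4°, groundspeed 225.4 kt
Leg 2: desired track 232.3°; wind correction +6.7° → command heading 239.0°, groundspeed 126.7 kt
Leg 3: desired track 288.1°; wind correction -9.5° → command heading 278.6°, groundspeed 129.9 kt

Leg 1: heading=104.4°, groundspeed=225.4 kt
Leg 2: heading=239.0°, groundspeed=126.7 kt
Leg 3: heading=278.6°, groundspeed=129.9 kt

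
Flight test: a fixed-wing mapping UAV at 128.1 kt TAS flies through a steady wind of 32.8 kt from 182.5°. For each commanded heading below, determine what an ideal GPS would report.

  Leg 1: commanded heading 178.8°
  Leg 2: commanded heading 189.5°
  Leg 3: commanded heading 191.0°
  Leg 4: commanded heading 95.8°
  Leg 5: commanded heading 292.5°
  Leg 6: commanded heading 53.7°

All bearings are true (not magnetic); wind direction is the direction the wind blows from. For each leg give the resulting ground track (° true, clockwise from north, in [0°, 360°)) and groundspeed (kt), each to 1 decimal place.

Leg 1: track=177.5°, groundspeed=95.4 kt
Leg 2: track=191.9°, groundspeed=95.6 kt
Leg 3: track=193.9°, groundspeed=95.8 kt
Leg 4: track=81.3°, groundspeed=130.4 kt
Leg 5: track=305.0°, groundspeed=142.7 kt
Leg 6: track=43.9°, groundspeed=150.8 kt

Leg 1: heading 178.8°; drift -1.3° → track 177.5°, groundspeed 95.4 kt
Leg 2: heading 189.5°; drift +2.4° → track 191.9°, groundspeed 95.6 kt
Leg 3: heading 191.0°; drift +2.9° → track 193.9°, groundspeed 95.8 kt
Leg 4: heading 95.8°; drift -14.5° → track 81.3°, groundspeed 130.4 kt
Leg 5: heading 292.5°; drift +12.5° → track 305.0°, groundspeed 142.7 kt
Leg 6: heading 53.7°; drift -9.8° → track 43.9°, groundspeed 150.8 kt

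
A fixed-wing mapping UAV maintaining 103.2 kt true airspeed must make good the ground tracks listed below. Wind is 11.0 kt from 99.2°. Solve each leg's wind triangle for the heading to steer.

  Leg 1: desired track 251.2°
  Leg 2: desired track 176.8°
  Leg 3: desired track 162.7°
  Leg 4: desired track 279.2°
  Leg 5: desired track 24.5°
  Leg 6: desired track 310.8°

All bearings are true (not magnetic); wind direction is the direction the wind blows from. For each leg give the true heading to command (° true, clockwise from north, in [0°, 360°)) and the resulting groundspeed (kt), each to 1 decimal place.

Leg 1: heading=248.3°, groundspeed=112.8 kt
Leg 2: heading=170.8°, groundspeed=100.3 kt
Leg 3: heading=157.2°, groundspeed=97.8 kt
Leg 4: heading=279.2°, groundspeed=114.2 kt
Leg 5: heading=30.4°, groundspeed=99.8 kt
Leg 6: heading=314.0°, groundspeed=112.4 kt

Leg 1: desired track 251.2°; wind correction -2.9° → command heading 248.3°, groundspeed 112.8 kt
Leg 2: desired track 176.8°; wind correction -6.0° → command heading 170.8°, groundspeed 100.3 kt
Leg 3: desired track 162.7°; wind correction -5.5° → command heading 157.2°, groundspeed 97.8 kt
Leg 4: desired track 279.2°; wind correction +0.0° → command heading 279.2°, groundspeed 114.2 kt
Leg 5: desired track 24.5°; wind correction +5.9° → command heading 30.4°, groundspeed 99.8 kt
Leg 6: desired track 310.8°; wind correction +3.2° → command heading 314.0°, groundspeed 112.4 kt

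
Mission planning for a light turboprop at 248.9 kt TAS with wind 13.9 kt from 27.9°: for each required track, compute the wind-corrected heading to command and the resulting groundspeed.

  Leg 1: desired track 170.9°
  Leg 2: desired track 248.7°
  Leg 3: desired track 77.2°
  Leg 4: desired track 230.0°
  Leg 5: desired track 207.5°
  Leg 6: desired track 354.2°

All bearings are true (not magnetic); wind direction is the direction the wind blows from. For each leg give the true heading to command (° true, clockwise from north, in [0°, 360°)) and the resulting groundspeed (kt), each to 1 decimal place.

Leg 1: heading=169.0°, groundspeed=259.9 kt
Leg 2: heading=250.8°, groundspeed=259.3 kt
Leg 3: heading=74.8°, groundspeed=239.6 kt
Leg 4: heading=231.2°, groundspeed=261.7 kt
Leg 5: heading=207.5°, groundspeed=262.8 kt
Leg 6: heading=356.0°, groundspeed=237.2 kt

Leg 1: desired track 170.9°; wind correction -1.9° → command heading 169.0°, groundspeed 259.9 kt
Leg 2: desired track 248.7°; wind correction +2.1° → command heading 250.8°, groundspeed 259.3 kt
Leg 3: desired track 77.2°; wind correction -2.4° → command heading 74.8°, groundspeed 239.6 kt
Leg 4: desired track 230.0°; wind correction +1.2° → command heading 231.2°, groundspeed 261.7 kt
Leg 5: desired track 207.5°; wind correction +0.0° → command heading 207.5°, groundspeed 262.8 kt
Leg 6: desired track 354.2°; wind correction +1.8° → command heading 356.0°, groundspeed 237.2 kt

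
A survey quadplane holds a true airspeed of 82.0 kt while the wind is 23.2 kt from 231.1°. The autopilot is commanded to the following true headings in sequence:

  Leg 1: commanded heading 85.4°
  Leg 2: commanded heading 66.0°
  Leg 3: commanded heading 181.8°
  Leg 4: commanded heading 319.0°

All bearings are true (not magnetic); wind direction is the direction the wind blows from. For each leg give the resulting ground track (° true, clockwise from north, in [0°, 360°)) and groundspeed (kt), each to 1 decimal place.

Leg 1: heading 85.4°; drift -7.4° → track 78.0°, groundspeed 102.0 kt
Leg 2: heading 66.0°; drift -3.3° → track 62.7°, groundspeed 104.6 kt
Leg 3: heading 181.8°; drift -14.7° → track 167.1°, groundspeed 69.1 kt
Leg 4: heading 319.0°; drift +15.9° → track 334.9°, groundspeed 84.4 kt

Leg 1: track=78.0°, groundspeed=102.0 kt
Leg 2: track=62.7°, groundspeed=104.6 kt
Leg 3: track=167.1°, groundspeed=69.1 kt
Leg 4: track=334.9°, groundspeed=84.4 kt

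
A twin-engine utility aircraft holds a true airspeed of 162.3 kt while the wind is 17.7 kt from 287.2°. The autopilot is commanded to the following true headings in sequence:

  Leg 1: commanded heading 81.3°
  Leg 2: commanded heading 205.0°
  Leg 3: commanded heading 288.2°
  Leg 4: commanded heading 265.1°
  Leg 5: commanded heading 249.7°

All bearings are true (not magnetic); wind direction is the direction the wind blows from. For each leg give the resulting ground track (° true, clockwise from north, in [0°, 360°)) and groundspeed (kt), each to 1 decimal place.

Leg 1: track=83.8°, groundspeed=178.4 kt
Leg 2: track=198.7°, groundspeed=160.9 kt
Leg 3: track=288.3°, groundspeed=144.6 kt
Leg 4: track=262.5°, groundspeed=146.1 kt
Leg 5: track=245.5°, groundspeed=148.6 kt

Leg 1: heading 81.3°; drift +2.5° → track 83.8°, groundspeed 178.4 kt
Leg 2: heading 205.0°; drift -6.3° → track 198.7°, groundspeed 160.9 kt
Leg 3: heading 288.2°; drift +0.1° → track 288.3°, groundspeed 144.6 kt
Leg 4: heading 265.1°; drift -2.6° → track 262.5°, groundspeed 146.1 kt
Leg 5: heading 249.7°; drift -4.2° → track 245.5°, groundspeed 148.6 kt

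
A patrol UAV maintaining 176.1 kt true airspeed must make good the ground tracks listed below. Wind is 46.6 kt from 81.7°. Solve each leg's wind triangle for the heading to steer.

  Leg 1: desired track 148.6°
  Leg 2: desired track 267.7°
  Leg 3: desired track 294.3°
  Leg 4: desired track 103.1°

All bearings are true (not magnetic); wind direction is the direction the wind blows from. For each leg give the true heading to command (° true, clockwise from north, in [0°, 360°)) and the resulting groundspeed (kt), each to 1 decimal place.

Leg 1: desired track 148.6°; wind correction -14.1° → command heading 134.5°, groundspeed 152.5 kt
Leg 2: desired track 267.7°; wind correction +1.6° → command heading 269.3°, groundspeed 222.4 kt
Leg 3: desired track 294.3°; wind correction +8.2° → command heading 302.5°, groundspeed 213.6 kt
Leg 4: desired track 103.1°; wind correction -5.5° → command heading 97.6°, groundspeed 131.9 kt

Leg 1: heading=134.5°, groundspeed=152.5 kt
Leg 2: heading=269.3°, groundspeed=222.4 kt
Leg 3: heading=302.5°, groundspeed=213.6 kt
Leg 4: heading=97.6°, groundspeed=131.9 kt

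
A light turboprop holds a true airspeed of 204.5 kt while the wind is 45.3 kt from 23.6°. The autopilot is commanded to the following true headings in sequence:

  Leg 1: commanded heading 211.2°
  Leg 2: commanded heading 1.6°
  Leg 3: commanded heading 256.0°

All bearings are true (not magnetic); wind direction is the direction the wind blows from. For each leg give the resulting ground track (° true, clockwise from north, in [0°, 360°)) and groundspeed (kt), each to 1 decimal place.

Leg 1: track=209.8°, groundspeed=249.5 kt
Leg 2: track=355.6°, groundspeed=163.4 kt
Leg 3: track=247.2°, groundspeed=234.9 kt

Leg 1: heading 211.2°; drift -1.4° → track 209.8°, groundspeed 249.5 kt
Leg 2: heading 1.6°; drift -6.0° → track 355.6°, groundspeed 163.4 kt
Leg 3: heading 256.0°; drift -8.8° → track 247.2°, groundspeed 234.9 kt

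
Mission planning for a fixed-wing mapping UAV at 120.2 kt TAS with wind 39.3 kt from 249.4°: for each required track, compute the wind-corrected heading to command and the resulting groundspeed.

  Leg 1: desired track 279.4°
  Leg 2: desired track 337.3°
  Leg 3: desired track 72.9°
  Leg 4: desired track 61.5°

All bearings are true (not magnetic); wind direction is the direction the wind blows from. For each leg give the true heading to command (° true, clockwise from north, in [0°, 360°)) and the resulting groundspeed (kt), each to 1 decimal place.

Leg 1: heading=270.0°, groundspeed=84.5 kt
Leg 2: heading=318.2°, groundspeed=112.2 kt
Leg 3: heading=74.0°, groundspeed=159.4 kt
Leg 4: heading=58.9°, groundspeed=159.0 kt

Leg 1: desired track 279.4°; wind correction -9.4° → command heading 270.0°, groundspeed 84.5 kt
Leg 2: desired track 337.3°; wind correction -19.1° → command heading 318.2°, groundspeed 112.2 kt
Leg 3: desired track 72.9°; wind correction +1.1° → command heading 74.0°, groundspeed 159.4 kt
Leg 4: desired track 61.5°; wind correction -2.6° → command heading 58.9°, groundspeed 159.0 kt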